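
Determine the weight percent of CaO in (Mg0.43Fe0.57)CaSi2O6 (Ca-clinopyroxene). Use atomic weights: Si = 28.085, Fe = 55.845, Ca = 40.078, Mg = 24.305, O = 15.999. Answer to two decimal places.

M((Mg0.43Fe0.57)CaSi2O6) = 234.525 g/mol; M(CaO) = 56.077 g/mol.
Moles CaO per formula unit = 1 Ca ÷ 1 = 1.0000.
CaO fraction = (1.0000 × 56.077) / 234.525 = 56.077/234.525 = 0.2391.

23.91 wt%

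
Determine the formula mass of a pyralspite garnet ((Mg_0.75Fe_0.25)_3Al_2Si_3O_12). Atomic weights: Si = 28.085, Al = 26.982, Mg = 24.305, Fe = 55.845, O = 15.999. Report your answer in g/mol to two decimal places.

426.78 g/mol

M = 2.25*24.305 + 0.75*55.845 + 2*26.982 + 3*28.085 + 12*15.999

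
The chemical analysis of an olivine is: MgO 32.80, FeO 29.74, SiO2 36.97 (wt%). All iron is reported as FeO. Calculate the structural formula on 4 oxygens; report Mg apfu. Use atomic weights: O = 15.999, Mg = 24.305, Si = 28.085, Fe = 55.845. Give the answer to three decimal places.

32.80 wt% MgO ÷ 40.304 g/mol = 0.81382 mol, giving 0.81382 Mg and 0.81382 O.
29.74 wt% FeO ÷ 71.844 g/mol = 0.41395 mol, giving 0.41395 Fe and 0.41395 O.
36.97 wt% SiO2 ÷ 60.083 g/mol = 0.61532 mol, giving 0.61532 Si and 1.23064 O.
Oxygen sums to 2.45841; scaling by 4/2.45841 = 1.62707 puts the formula on 4 O.
Mg: 0.81382 × 1.62707 = 1.324 atoms per formula unit.

1.324 Mg apfu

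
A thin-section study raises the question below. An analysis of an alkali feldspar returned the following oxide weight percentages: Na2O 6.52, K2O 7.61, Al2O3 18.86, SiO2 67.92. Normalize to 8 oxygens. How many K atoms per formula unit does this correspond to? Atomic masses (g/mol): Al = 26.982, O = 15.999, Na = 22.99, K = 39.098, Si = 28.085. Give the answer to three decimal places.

Na2O (M=61.979): mol = 0.10520; Na = 0.21040, O = 0.10520.
K2O (M=94.195): mol = 0.08079; K = 0.16158, O = 0.08079.
Al2O3 (M=101.961): mol = 0.18497; Al = 0.36994, O = 0.55491.
SiO2 (M=60.083): mol = 1.13044; Si = 1.13044, O = 2.26088.
ΣO = 3.00178; factor = 8/ΣO = 2.66509.
K apfu = 0.16158 × 2.66509 = 0.431.

0.431 K apfu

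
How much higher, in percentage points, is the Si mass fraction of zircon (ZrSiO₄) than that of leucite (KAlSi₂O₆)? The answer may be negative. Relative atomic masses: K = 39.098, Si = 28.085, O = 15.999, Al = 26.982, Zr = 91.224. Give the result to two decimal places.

First mineral: 28.085 g Si in 183.305 g formula = 15.32 wt% Si.
Second mineral: 56.170 g Si in 218.244 g formula = 25.74 wt% Si.
15.32% − 25.74% gives a difference of -10.42 percentage points.

-10.42 percentage points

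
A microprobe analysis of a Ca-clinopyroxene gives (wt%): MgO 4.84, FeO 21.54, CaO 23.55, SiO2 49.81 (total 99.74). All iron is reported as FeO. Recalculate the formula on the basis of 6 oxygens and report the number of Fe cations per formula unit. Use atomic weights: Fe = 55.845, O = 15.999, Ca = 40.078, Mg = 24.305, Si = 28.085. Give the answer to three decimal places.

MgO (M=40.304): mol = 0.12009; Mg = 0.12009, O = 0.12009.
FeO (M=71.844): mol = 0.29982; Fe = 0.29982, O = 0.29982.
CaO (M=56.077): mol = 0.41996; Ca = 0.41996, O = 0.41996.
SiO2 (M=60.083): mol = 0.82902; Si = 0.82902, O = 1.65804.
ΣO = 2.49791; factor = 6/ΣO = 2.40201.
Fe apfu = 0.29982 × 2.40201 = 0.720.

0.720 Fe apfu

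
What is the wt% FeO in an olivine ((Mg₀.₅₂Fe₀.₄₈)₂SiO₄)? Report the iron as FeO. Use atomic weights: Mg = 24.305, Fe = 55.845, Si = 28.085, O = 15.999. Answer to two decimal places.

M((Mg₀.₅₂Fe₀.₄₈)₂SiO₄) = 170.969 g/mol; M(FeO) = 71.844 g/mol.
Moles FeO per formula unit = 0.96 Fe ÷ 1 = 0.9600.
FeO fraction = (0.9600 × 71.844) / 170.969 = 68.970/170.969 = 0.4034.

40.34 wt%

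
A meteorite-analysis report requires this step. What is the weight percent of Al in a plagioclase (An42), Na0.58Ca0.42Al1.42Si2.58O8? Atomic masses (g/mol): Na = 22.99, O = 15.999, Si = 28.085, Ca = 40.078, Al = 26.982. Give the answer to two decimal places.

M(Na0.58Ca0.42Al1.42Si2.58O8) = 268.933 g/mol.
Al contributes 1.42 × 26.982 = 38.314 g per mole.
38.314/268.933 = 0.1425 → 14.25%.

14.25 weight percent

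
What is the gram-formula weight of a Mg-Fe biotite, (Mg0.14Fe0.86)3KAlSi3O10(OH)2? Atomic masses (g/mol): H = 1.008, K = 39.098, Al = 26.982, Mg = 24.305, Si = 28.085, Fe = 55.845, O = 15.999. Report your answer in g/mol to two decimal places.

The formula mass is the sum 0.42×24.305 + 2.58×55.845 + 1×39.098 + 1×26.982 + 3×28.085 + 12×15.999 + 2×1.008.

498.63 g/mol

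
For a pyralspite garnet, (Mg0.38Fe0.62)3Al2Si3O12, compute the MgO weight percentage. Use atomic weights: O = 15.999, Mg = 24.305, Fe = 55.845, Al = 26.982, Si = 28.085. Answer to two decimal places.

9.95 wt%

M((Mg0.38Fe0.62)3Al2Si3O12) = 461.786 g/mol; M(MgO) = 40.304 g/mol.
Moles MgO per formula unit = 1.14 Mg ÷ 1 = 1.1400.
MgO fraction = (1.1400 × 40.304) / 461.786 = 45.947/461.786 = 0.0995.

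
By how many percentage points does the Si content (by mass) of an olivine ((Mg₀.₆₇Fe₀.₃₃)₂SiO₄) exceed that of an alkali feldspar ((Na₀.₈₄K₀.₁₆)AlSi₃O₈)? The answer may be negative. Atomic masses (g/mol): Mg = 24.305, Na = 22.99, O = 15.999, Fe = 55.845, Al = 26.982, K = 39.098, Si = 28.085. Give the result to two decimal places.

-14.43 percentage points

First mineral: 28.085 g Si in 161.507 g formula = 17.39 wt% Si.
Second mineral: 84.255 g Si in 264.796 g formula = 31.82 wt% Si.
17.39% − 31.82% gives a difference of -14.43 percentage points.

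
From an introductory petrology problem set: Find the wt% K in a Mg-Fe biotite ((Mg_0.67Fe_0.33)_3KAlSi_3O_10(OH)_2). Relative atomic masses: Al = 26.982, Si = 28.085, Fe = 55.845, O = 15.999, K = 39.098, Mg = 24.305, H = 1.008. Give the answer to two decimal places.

M((Mg_0.67Fe_0.33)_3KAlSi_3O_10(OH)_2) = 448.479 g/mol.
K contributes 1 × 39.098 = 39.098 g per mole.
39.098/448.479 = 0.0872 → 8.72%.

8.72 weight percent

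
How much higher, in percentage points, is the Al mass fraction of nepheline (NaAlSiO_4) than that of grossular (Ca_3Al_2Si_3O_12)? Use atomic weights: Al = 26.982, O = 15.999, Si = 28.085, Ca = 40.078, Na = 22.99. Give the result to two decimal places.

Al in NaAlSiO_4: molar mass 142.053 g/mol; 1×26.982 = 26.982 g → 18.99 wt%.
Al in Ca_3Al_2Si_3O_12: molar mass 450.441 g/mol; 2×26.982 = 53.964 g → 11.98 wt%.
Difference = 18.99 − 11.98 = 7.01 percentage points.

7.01 percentage points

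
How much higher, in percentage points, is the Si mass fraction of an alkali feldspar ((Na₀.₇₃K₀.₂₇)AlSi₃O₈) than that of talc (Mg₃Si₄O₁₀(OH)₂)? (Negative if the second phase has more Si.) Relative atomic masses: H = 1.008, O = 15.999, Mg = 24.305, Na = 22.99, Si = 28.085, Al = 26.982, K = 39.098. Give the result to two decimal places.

M((Na₀.₇₃K₀.₂₇)AlSi₃O₈) = 266.568 g/mol, so wt% Si = 84.255/266.568 × 100 = 31.61%.
M(Mg₃Si₄O₁₀(OH)₂) = 379.259 g/mol, so wt% Si = 112.340/379.259 × 100 = 29.62%.
31.61 − 29.62 = 1.99 pp.

1.99 percentage points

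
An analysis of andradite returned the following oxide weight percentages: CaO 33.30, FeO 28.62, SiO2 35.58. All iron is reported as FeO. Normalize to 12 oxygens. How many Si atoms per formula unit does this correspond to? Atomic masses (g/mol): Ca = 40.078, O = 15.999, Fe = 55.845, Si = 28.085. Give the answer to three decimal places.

3.265 Si apfu

33.30 wt% CaO ÷ 56.077 g/mol = 0.59383 mol, giving 0.59383 Ca and 0.59383 O.
28.62 wt% FeO ÷ 71.844 g/mol = 0.39836 mol, giving 0.39836 Fe and 0.39836 O.
35.58 wt% SiO2 ÷ 60.083 g/mol = 0.59218 mol, giving 0.59218 Si and 1.18436 O.
Oxygen sums to 2.17655; scaling by 12/2.17655 = 5.51331 puts the formula on 12 O.
Si: 0.59218 × 5.51331 = 3.265 atoms per formula unit.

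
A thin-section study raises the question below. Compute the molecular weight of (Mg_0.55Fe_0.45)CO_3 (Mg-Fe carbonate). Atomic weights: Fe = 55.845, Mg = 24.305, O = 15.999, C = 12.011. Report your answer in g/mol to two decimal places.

M = 0.55·24.305 + 0.45·55.845 + 1·12.011 + 3·15.999

98.51 g/mol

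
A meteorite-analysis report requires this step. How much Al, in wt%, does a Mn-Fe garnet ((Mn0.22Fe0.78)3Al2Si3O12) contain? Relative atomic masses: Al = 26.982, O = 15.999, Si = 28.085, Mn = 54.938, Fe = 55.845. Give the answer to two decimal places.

Formula mass = 0.66*54.938 + 2.34*55.845 + 2*26.982 + 3*28.085 + 12*15.999 = 497.143 g/mol, of which 53.964 g is Al.
So Al makes up 53.964/497.143 = 0.1085 of the mass, i.e. 10.85%.

10.85 wt%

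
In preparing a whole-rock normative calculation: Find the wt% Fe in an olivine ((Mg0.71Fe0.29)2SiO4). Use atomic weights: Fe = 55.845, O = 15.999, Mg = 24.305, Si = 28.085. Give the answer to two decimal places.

Formula mass = 1.42×24.305 + 0.58×55.845 + 1×28.085 + 4×15.999 = 158.984 g/mol, of which 32.390 g is Fe.
So Fe makes up 32.390/158.984 = 0.2037 of the mass, i.e. 20.37%.

20.37 mass %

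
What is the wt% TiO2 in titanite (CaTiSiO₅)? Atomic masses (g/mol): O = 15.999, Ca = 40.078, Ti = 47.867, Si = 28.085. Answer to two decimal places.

40.74 wt%

M(CaTiSiO₅) = 196.025 g/mol; M(TiO2) = 79.865 g/mol.
Moles TiO2 per formula unit = 1 Ti ÷ 1 = 1.0000.
TiO2 fraction = (1.0000 × 79.865) / 196.025 = 79.865/196.025 = 0.4074.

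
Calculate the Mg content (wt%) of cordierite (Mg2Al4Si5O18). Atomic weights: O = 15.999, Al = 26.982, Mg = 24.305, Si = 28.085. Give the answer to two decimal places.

Formula mass = 2·24.305 + 4·26.982 + 5·28.085 + 18·15.999 = 584.945 g/mol, of which 48.610 g is Mg.
So Mg makes up 48.610/584.945 = 0.0831 of the mass, i.e. 8.31%.

8.31 wt%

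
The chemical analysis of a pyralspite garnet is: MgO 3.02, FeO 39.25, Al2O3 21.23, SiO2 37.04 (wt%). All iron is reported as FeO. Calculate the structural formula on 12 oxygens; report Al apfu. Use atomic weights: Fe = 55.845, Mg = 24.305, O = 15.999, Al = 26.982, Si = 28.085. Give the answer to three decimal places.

MgO: 3.02/40.304 = 0.07493 mol → 0.07493 mol Mg, 0.07493 mol O.
FeO: 39.25/71.844 = 0.54632 mol → 0.54632 mol Fe, 0.54632 mol O.
Al2O3: 21.23/101.961 = 0.20822 mol → 0.41644 mol Al, 0.62466 mol O.
SiO2: 37.04/60.083 = 0.61648 mol → 0.61648 mol Si, 1.23296 mol O.
Total oxygen = 2.47887 mol. Normalization factor = 12/2.47887 = 4.84092.
Al per 12 O = 0.41644 × 4.84092 = 2.016.

2.016 Al apfu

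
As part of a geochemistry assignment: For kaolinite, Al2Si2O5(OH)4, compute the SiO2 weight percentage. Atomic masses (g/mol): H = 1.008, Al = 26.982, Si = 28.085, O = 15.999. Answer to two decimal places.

Formula mass = 258.157 g/mol.
2 Si → 2.0000 mol SiO2 per formula unit; M(SiO2) = 60.083, so SiO2 mass = 120.166 g.
120.166/258.157 × 100 = 46.55 wt%.

46.55 wt%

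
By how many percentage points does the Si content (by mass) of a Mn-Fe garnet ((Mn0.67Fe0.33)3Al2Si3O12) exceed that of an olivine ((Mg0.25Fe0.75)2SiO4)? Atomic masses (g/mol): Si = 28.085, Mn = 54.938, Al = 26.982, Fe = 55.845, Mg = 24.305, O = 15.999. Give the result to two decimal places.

M((Mn0.67Fe0.33)3Al2Si3O12) = 495.919 g/mol, so wt% Si = 84.255/495.919 × 100 = 16.99%.
M((Mg0.25Fe0.75)2SiO4) = 188.001 g/mol, so wt% Si = 28.085/188.001 × 100 = 14.94%.
16.99 − 14.94 = 2.05 pp.

2.05 percentage points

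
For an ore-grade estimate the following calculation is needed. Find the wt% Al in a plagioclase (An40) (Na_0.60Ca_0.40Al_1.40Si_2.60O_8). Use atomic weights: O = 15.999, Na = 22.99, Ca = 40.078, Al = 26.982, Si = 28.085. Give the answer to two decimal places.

Molar mass of Na_0.60Ca_0.40Al_1.40Si_2.60O_8: 0.60×22.99 + 0.40×40.078 + 1.40×26.982 + 2.60×28.085 + 8×15.999 = 268.613 g/mol.
Mass of Al per formula unit: 1.40 × 26.982 = 37.775 g.
Weight fraction Al = 37.775 / 268.613 = 0.1406.

14.06 weight percent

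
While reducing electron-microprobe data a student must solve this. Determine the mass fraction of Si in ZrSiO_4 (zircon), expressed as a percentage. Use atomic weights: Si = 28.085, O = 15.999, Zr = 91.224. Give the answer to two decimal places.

M(ZrSiO_4) = 183.305 g/mol.
Si contributes 1 × 28.085 = 28.085 g per mole.
28.085/183.305 = 0.1532 → 15.32%.

15.32 wt%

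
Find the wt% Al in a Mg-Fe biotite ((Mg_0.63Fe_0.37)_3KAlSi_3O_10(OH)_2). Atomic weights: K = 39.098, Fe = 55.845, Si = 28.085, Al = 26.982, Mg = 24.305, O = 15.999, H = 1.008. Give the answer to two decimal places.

Molar mass of (Mg_0.63Fe_0.37)_3KAlSi_3O_10(OH)_2: 1.89*24.305 + 1.11*55.845 + 1*39.098 + 1*26.982 + 3*28.085 + 12*15.999 + 2*1.008 = 452.263 g/mol.
Mass of Al per formula unit: 1 × 26.982 = 26.982 g.
Weight fraction Al = 26.982 / 452.263 = 0.0597.

5.97 wt%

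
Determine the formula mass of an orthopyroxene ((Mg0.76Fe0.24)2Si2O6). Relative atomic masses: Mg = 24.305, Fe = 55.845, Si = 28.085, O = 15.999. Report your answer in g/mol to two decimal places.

The formula mass is the sum 1.52×24.305 + 0.48×55.845 + 2×28.085 + 6×15.999.

215.91 g/mol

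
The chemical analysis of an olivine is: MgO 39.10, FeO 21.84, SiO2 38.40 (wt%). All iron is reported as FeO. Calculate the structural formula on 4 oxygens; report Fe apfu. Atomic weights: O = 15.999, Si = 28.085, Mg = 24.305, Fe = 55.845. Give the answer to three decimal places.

0.476 Fe apfu

39.10 wt% MgO ÷ 40.304 g/mol = 0.97013 mol, giving 0.97013 Mg and 0.97013 O.
21.84 wt% FeO ÷ 71.844 g/mol = 0.30399 mol, giving 0.30399 Fe and 0.30399 O.
38.40 wt% SiO2 ÷ 60.083 g/mol = 0.63912 mol, giving 0.63912 Si and 1.27824 O.
Oxygen sums to 2.55236; scaling by 4/2.55236 = 1.56718 puts the formula on 4 O.
Fe: 0.30399 × 1.56718 = 0.476 atoms per formula unit.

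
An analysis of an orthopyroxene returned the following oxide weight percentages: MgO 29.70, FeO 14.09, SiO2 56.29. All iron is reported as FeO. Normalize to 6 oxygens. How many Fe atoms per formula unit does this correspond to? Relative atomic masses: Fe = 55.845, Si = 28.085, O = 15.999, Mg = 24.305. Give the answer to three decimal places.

0.419 Fe apfu

MgO: 29.70/40.304 = 0.73690 mol → 0.73690 mol Mg, 0.73690 mol O.
FeO: 14.09/71.844 = 0.19612 mol → 0.19612 mol Fe, 0.19612 mol O.
SiO2: 56.29/60.083 = 0.93687 mol → 0.93687 mol Si, 1.87374 mol O.
Total oxygen = 2.80676 mol. Normalization factor = 6/2.80676 = 2.13770.
Fe per 6 O = 0.19612 × 2.13770 = 0.419.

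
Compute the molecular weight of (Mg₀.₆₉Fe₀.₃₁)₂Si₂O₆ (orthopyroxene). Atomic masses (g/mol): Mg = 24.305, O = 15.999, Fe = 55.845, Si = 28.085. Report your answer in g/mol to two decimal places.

Mg: 1.38 × 24.305 = 33.5409
Fe: 0.62 × 55.845 = 34.6239
Si: 2 × 28.085 = 56.1700
O: 6 × 15.999 = 95.9940
Summing the contributions gives the formula mass.

220.33 g/mol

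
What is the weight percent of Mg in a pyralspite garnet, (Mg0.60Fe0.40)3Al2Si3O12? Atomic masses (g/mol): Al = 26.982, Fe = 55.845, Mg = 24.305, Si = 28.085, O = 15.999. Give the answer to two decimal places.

9.92 wt%

Formula mass = 1.80*24.305 + 1.20*55.845 + 2*26.982 + 3*28.085 + 12*15.999 = 440.970 g/mol, of which 43.749 g is Mg.
So Mg makes up 43.749/440.970 = 0.0992 of the mass, i.e. 9.92%.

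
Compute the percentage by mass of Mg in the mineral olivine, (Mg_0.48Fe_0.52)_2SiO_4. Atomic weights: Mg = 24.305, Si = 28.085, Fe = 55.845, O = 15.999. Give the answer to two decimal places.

13.45 weight percent

Molar mass of (Mg_0.48Fe_0.52)_2SiO_4: 0.96×24.305 + 1.04×55.845 + 1×28.085 + 4×15.999 = 173.493 g/mol.
Mass of Mg per formula unit: 0.96 × 24.305 = 23.333 g.
Weight fraction Mg = 23.333 / 173.493 = 0.1345.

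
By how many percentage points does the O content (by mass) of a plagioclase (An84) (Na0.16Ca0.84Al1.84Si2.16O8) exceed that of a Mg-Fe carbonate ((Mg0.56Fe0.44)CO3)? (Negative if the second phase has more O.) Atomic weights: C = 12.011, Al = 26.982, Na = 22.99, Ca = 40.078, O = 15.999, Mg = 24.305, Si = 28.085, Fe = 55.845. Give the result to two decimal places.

First mineral: 127.992 g O in 275.646 g formula = 46.43 wt% O.
Second mineral: 47.997 g O in 98.191 g formula = 48.88 wt% O.
46.43% − 48.88% gives a difference of -2.45 percentage points.

-2.45 percentage points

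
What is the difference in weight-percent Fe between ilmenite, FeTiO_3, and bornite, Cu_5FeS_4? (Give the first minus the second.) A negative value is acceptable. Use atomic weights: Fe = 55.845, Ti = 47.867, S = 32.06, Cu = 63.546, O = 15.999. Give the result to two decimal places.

Fe in FeTiO_3: molar mass 151.709 g/mol; 1×55.845 = 55.845 g → 36.81 wt%.
Fe in Cu_5FeS_4: molar mass 501.815 g/mol; 1×55.845 = 55.845 g → 11.13 wt%.
Difference = 36.81 − 11.13 = 25.68 percentage points.

25.68 percentage points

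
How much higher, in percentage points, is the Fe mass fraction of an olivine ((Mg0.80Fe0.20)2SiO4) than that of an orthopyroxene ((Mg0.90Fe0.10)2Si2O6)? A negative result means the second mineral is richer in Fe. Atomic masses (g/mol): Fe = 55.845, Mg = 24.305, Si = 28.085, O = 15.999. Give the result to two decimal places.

M((Mg0.80Fe0.20)2SiO4) = 153.307 g/mol, so wt% Fe = 22.338/153.307 × 100 = 14.57%.
M((Mg0.90Fe0.10)2Si2O6) = 207.082 g/mol, so wt% Fe = 11.169/207.082 × 100 = 5.39%.
14.57 − 5.39 = 9.18 pp.

9.18 percentage points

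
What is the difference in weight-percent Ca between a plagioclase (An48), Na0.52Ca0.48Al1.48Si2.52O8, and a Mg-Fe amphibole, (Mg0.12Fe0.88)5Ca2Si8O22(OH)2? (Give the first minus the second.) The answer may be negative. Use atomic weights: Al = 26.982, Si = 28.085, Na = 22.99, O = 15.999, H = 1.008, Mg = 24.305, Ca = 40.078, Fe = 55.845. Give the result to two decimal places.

M(Na0.52Ca0.48Al1.48Si2.52O8) = 269.892 g/mol, so wt% Ca = 19.237/269.892 × 100 = 7.13%.
M((Mg0.12Fe0.88)5Ca2Si8O22(OH)2) = 951.129 g/mol, so wt% Ca = 80.156/951.129 × 100 = 8.43%.
7.13 − 8.43 = -1.30 pp.

-1.30 percentage points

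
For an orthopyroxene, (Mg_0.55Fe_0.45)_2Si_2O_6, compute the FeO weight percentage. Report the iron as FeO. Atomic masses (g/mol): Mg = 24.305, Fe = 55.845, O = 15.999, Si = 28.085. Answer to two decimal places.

28.22 wt%

M((Mg_0.55Fe_0.45)_2Si_2O_6) = 229.160 g/mol; M(FeO) = 71.844 g/mol.
Moles FeO per formula unit = 0.90 Fe ÷ 1 = 0.9000.
FeO fraction = (0.9000 × 71.844) / 229.160 = 64.660/229.160 = 0.2822.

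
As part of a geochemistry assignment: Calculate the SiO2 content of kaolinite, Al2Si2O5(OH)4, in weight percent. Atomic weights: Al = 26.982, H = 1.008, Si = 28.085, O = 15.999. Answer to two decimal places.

Molar mass of Al2Si2O5(OH)4 = 2·26.982 + 2·28.085 + 9·15.999 + 4·1.008 = 258.157 g/mol.
Each formula unit contains 2 Si, equivalent to 2/1 = 2.0000 mol SiO2.
M(SiO2) = 1×28.085 + 2×15.999 = 60.083 g/mol.
Mass of SiO2 per formula unit = 2.0000 × 60.083 = 120.166 g.
SiO2 wt% = 120.166 / 258.157 × 100 = 46.55%.

46.55 wt%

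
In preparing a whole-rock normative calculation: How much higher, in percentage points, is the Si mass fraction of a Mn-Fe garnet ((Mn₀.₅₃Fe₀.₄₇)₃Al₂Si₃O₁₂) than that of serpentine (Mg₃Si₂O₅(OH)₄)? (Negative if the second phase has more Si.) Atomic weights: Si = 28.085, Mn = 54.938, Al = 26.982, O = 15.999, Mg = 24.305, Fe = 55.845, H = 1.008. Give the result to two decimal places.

-3.29 percentage points

First mineral: 84.255 g Si in 496.300 g formula = 16.98 wt% Si.
Second mineral: 56.170 g Si in 277.108 g formula = 20.27 wt% Si.
16.98% − 20.27% gives a difference of -3.29 percentage points.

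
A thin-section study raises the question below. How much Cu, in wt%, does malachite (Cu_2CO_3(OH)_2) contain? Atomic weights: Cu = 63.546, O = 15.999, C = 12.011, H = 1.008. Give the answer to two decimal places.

Molar mass of Cu_2CO_3(OH)_2: 2*63.546 + 1*12.011 + 5*15.999 + 2*1.008 = 221.114 g/mol.
Mass of Cu per formula unit: 2 × 63.546 = 127.092 g.
Weight fraction Cu = 127.092 / 221.114 = 0.5748.

57.48 wt%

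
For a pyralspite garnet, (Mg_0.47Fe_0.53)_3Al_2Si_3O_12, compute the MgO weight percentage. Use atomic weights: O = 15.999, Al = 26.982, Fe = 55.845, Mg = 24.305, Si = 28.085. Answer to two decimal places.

Molar mass of (Mg_0.47Fe_0.53)_3Al_2Si_3O_12 = 1.41×24.305 + 1.59×55.845 + 2×26.982 + 3×28.085 + 12×15.999 = 453.271 g/mol.
Each formula unit contains 1.41 Mg, equivalent to 1.41/1 = 1.4100 mol MgO.
M(MgO) = 1×24.305 + 1×15.999 = 40.304 g/mol.
Mass of MgO per formula unit = 1.4100 × 40.304 = 56.829 g.
MgO wt% = 56.829 / 453.271 × 100 = 12.54%.

12.54 wt%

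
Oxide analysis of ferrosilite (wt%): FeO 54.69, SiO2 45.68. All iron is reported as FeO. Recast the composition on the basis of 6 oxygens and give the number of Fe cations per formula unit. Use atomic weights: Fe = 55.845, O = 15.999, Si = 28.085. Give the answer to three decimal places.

54.69 wt% FeO ÷ 71.844 g/mol = 0.76123 mol, giving 0.76123 Fe and 0.76123 O.
45.68 wt% SiO2 ÷ 60.083 g/mol = 0.76028 mol, giving 0.76028 Si and 1.52056 O.
Oxygen sums to 2.28179; scaling by 6/2.28179 = 2.62951 puts the formula on 6 O.
Fe: 0.76123 × 2.62951 = 2.002 atoms per formula unit.

2.002 Fe apfu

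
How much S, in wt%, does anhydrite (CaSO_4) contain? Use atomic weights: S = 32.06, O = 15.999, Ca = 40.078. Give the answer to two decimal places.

Molar mass of CaSO_4: 1·40.078 + 1·32.06 + 4·15.999 = 136.134 g/mol.
Mass of S per formula unit: 1 × 32.06 = 32.060 g.
Weight fraction S = 32.060 / 136.134 = 0.2355.

23.55 wt%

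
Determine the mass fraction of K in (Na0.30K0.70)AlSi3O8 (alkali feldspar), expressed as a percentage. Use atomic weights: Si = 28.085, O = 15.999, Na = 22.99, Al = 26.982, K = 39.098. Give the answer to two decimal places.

10.01 weight percent

Formula mass = 0.30*22.99 + 0.70*39.098 + 1*26.982 + 3*28.085 + 8*15.999 = 273.495 g/mol, of which 27.369 g is K.
So K makes up 27.369/273.495 = 0.1001 of the mass, i.e. 10.01%.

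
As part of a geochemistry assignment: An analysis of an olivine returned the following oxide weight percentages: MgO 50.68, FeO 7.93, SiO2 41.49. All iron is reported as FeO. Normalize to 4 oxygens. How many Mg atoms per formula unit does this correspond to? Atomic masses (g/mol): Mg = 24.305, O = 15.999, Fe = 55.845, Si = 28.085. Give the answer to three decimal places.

50.68 wt% MgO ÷ 40.304 g/mol = 1.25744 mol, giving 1.25744 Mg and 1.25744 O.
7.93 wt% FeO ÷ 71.844 g/mol = 0.11038 mol, giving 0.11038 Fe and 0.11038 O.
41.49 wt% SiO2 ÷ 60.083 g/mol = 0.69054 mol, giving 0.69054 Si and 1.38108 O.
Oxygen sums to 2.74890; scaling by 4/2.74890 = 1.45513 puts the formula on 4 O.
Mg: 1.25744 × 1.45513 = 1.830 atoms per formula unit.

1.830 Mg apfu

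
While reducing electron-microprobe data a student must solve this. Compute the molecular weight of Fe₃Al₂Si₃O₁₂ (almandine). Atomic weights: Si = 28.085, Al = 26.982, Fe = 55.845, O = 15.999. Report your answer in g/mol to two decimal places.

The formula mass is the sum 3×55.845 + 2×26.982 + 3×28.085 + 12×15.999.

497.74 g/mol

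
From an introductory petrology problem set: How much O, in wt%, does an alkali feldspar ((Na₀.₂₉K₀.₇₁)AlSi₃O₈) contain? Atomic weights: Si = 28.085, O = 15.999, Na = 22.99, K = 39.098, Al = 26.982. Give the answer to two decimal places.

46.77 wt%

M((Na₀.₂₉K₀.₇₁)AlSi₃O₈) = 273.656 g/mol.
O contributes 8 × 15.999 = 127.992 g per mole.
127.992/273.656 = 0.4677 → 46.77%.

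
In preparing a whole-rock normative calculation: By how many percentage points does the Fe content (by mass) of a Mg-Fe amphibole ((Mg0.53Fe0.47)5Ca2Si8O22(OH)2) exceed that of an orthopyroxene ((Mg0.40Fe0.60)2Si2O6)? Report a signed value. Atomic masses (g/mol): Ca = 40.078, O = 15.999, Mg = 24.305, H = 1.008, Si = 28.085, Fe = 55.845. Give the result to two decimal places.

-13.28 percentage points

Fe in (Mg0.53Fe0.47)5Ca2Si8O22(OH)2: molar mass 886.472 g/mol; 2.35×55.845 = 131.236 g → 14.80 wt%.
Fe in (Mg0.40Fe0.60)2Si2O6: molar mass 238.622 g/mol; 1.20×55.845 = 67.014 g → 28.08 wt%.
Difference = 14.80 − 28.08 = -13.28 percentage points.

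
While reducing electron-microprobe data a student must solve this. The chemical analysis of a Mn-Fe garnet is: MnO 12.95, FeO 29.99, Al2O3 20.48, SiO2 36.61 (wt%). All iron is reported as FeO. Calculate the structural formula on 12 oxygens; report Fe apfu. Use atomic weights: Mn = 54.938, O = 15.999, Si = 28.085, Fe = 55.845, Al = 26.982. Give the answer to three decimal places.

MnO: 12.95/70.937 = 0.18256 mol → 0.18256 mol Mn, 0.18256 mol O.
FeO: 29.99/71.844 = 0.41743 mol → 0.41743 mol Fe, 0.41743 mol O.
Al2O3: 20.48/101.961 = 0.20086 mol → 0.40172 mol Al, 0.60258 mol O.
SiO2: 36.61/60.083 = 0.60932 mol → 0.60932 mol Si, 1.21864 mol O.
Total oxygen = 2.42121 mol. Normalization factor = 12/2.42121 = 4.95620.
Fe per 12 O = 0.41743 × 4.95620 = 2.069.

2.069 Fe apfu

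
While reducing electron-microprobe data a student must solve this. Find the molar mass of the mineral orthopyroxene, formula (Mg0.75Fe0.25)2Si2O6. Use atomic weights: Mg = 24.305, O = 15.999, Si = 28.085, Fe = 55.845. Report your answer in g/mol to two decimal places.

216.54 g/mol

Mg: 1.50 × 24.305 = 36.4575
Fe: 0.50 × 55.845 = 27.9225
Si: 2 × 28.085 = 56.1700
O: 6 × 15.999 = 95.9940
Summing the contributions gives the formula mass.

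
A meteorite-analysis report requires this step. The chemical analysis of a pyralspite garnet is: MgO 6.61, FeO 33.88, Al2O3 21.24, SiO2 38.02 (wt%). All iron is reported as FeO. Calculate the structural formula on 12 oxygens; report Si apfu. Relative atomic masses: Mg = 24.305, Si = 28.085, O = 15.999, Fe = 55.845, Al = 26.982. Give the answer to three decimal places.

3.006 Si apfu

6.61 wt% MgO ÷ 40.304 g/mol = 0.16400 mol, giving 0.16400 Mg and 0.16400 O.
33.88 wt% FeO ÷ 71.844 g/mol = 0.47158 mol, giving 0.47158 Fe and 0.47158 O.
21.24 wt% Al2O3 ÷ 101.961 g/mol = 0.20831 mol, giving 0.41662 Al and 0.62493 O.
38.02 wt% SiO2 ÷ 60.083 g/mol = 0.63279 mol, giving 0.63279 Si and 1.26558 O.
Oxygen sums to 2.52609; scaling by 12/2.52609 = 4.75042 puts the formula on 12 O.
Si: 0.63279 × 4.75042 = 3.006 atoms per formula unit.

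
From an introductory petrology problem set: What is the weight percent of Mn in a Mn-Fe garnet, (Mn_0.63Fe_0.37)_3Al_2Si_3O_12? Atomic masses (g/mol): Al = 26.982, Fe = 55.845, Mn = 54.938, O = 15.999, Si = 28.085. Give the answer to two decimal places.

20.93 mass %

Formula mass = 1.89·54.938 + 1.11·55.845 + 2·26.982 + 3·28.085 + 12·15.999 = 496.028 g/mol, of which 103.833 g is Mn.
So Mn makes up 103.833/496.028 = 0.2093 of the mass, i.e. 20.93%.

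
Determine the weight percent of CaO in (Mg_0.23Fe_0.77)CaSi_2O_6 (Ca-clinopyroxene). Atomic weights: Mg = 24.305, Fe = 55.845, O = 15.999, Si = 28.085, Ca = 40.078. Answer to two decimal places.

Molar mass of (Mg_0.23Fe_0.77)CaSi_2O_6 = 0.23×24.305 + 0.77×55.845 + 1×40.078 + 2×28.085 + 6×15.999 = 240.833 g/mol.
Each formula unit contains 1 Ca, equivalent to 1/1 = 1.0000 mol CaO.
M(CaO) = 1×40.078 + 1×15.999 = 56.077 g/mol.
Mass of CaO per formula unit = 1.0000 × 56.077 = 56.077 g.
CaO wt% = 56.077 / 240.833 × 100 = 23.28%.

23.28 wt%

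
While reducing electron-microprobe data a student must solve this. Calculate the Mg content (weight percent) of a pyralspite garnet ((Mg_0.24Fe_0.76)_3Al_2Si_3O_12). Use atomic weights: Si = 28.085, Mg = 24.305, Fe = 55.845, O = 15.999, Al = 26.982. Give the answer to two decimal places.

3.68 weight percent

Molar mass of (Mg_0.24Fe_0.76)_3Al_2Si_3O_12: 0.72×24.305 + 2.28×55.845 + 2×26.982 + 3×28.085 + 12×15.999 = 475.033 g/mol.
Mass of Mg per formula unit: 0.72 × 24.305 = 17.500 g.
Weight fraction Mg = 17.500 / 475.033 = 0.0368.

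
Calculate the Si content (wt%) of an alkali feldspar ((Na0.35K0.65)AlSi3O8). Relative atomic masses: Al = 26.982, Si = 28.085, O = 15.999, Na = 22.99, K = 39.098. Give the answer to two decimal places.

30.90 wt%

Formula mass = 0.35×22.99 + 0.65×39.098 + 1×26.982 + 3×28.085 + 8×15.999 = 272.689 g/mol, of which 84.255 g is Si.
So Si makes up 84.255/272.689 = 0.3090 of the mass, i.e. 30.90%.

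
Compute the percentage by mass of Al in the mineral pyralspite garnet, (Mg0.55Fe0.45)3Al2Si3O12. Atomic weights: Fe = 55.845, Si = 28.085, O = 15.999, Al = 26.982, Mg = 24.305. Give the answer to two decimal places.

12.11 weight percent

Formula mass = 1.65·24.305 + 1.35·55.845 + 2·26.982 + 3·28.085 + 12·15.999 = 445.701 g/mol, of which 53.964 g is Al.
So Al makes up 53.964/445.701 = 0.1211 of the mass, i.e. 12.11%.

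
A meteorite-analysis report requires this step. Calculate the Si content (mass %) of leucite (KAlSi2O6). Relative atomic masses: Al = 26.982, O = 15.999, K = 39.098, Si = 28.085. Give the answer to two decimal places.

Molar mass of KAlSi2O6: 1×39.098 + 1×26.982 + 2×28.085 + 6×15.999 = 218.244 g/mol.
Mass of Si per formula unit: 2 × 28.085 = 56.170 g.
Weight fraction Si = 56.170 / 218.244 = 0.2574.

25.74 mass %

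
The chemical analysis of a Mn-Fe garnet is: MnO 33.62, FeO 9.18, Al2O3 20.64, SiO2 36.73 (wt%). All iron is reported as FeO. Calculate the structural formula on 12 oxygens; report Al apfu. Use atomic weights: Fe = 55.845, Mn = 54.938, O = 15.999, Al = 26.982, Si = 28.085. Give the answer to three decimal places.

MnO: 33.62/70.937 = 0.47394 mol → 0.47394 mol Mn, 0.47394 mol O.
FeO: 9.18/71.844 = 0.12778 mol → 0.12778 mol Fe, 0.12778 mol O.
Al2O3: 20.64/101.961 = 0.20243 mol → 0.40486 mol Al, 0.60729 mol O.
SiO2: 36.73/60.083 = 0.61132 mol → 0.61132 mol Si, 1.22264 mol O.
Total oxygen = 2.43165 mol. Normalization factor = 12/2.43165 = 4.93492.
Al per 12 O = 0.40486 × 4.93492 = 1.998.

1.998 Al apfu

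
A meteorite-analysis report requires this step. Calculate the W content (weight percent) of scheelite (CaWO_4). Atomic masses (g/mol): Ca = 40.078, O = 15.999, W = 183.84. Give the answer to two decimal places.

Formula mass = 1*40.078 + 1*183.84 + 4*15.999 = 287.914 g/mol, of which 183.840 g is W.
So W makes up 183.840/287.914 = 0.6385 of the mass, i.e. 63.85%.

63.85 weight percent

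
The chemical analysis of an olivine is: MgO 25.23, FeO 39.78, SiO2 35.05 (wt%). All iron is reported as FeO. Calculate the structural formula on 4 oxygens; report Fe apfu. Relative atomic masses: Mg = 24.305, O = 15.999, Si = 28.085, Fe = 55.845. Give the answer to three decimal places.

0.944 Fe apfu

MgO: 25.23/40.304 = 0.62599 mol → 0.62599 mol Mg, 0.62599 mol O.
FeO: 39.78/71.844 = 0.55370 mol → 0.55370 mol Fe, 0.55370 mol O.
SiO2: 35.05/60.083 = 0.58336 mol → 0.58336 mol Si, 1.16672 mol O.
Total oxygen = 2.34641 mol. Normalization factor = 4/2.34641 = 1.70473.
Fe per 4 O = 0.55370 × 1.70473 = 0.944.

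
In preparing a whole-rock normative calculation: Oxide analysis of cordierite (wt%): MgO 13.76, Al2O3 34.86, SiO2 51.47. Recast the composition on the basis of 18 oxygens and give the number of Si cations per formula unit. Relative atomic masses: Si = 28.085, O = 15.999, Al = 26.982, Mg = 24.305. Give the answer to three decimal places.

5.006 Si apfu

MgO (M=40.304): mol = 0.34141; Mg = 0.34141, O = 0.34141.
Al2O3 (M=101.961): mol = 0.34190; Al = 0.68380, O = 1.02570.
SiO2 (M=60.083): mol = 0.85665; Si = 0.85665, O = 1.71330.
ΣO = 3.08041; factor = 18/ΣO = 5.84338.
Si apfu = 0.85665 × 5.84338 = 5.006.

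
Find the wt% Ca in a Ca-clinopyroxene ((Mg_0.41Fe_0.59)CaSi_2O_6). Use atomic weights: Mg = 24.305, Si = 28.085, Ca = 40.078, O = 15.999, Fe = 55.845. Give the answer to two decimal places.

Formula mass = 0.41·24.305 + 0.59·55.845 + 1·40.078 + 2·28.085 + 6·15.999 = 235.156 g/mol, of which 40.078 g is Ca.
So Ca makes up 40.078/235.156 = 0.1704 of the mass, i.e. 17.04%.

17.04 mass %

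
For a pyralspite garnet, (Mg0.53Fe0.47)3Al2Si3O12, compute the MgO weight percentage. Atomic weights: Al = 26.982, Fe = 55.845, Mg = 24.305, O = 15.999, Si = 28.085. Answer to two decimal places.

Formula mass = 447.593 g/mol.
1.59 Mg → 1.5900 mol MgO per formula unit; M(MgO) = 40.304, so MgO mass = 64.083 g.
64.083/447.593 × 100 = 14.32 wt%.

14.32 wt%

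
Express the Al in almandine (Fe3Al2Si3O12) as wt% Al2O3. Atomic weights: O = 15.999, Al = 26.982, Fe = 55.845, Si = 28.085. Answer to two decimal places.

Molar mass of Fe3Al2Si3O12 = 3·55.845 + 2·26.982 + 3·28.085 + 12·15.999 = 497.742 g/mol.
Each formula unit contains 2 Al, equivalent to 2/2 = 1.0000 mol Al2O3.
M(Al2O3) = 2×26.982 + 3×15.999 = 101.961 g/mol.
Mass of Al2O3 per formula unit = 1.0000 × 101.961 = 101.961 g.
Al2O3 wt% = 101.961 / 497.742 × 100 = 20.48%.

20.48 wt%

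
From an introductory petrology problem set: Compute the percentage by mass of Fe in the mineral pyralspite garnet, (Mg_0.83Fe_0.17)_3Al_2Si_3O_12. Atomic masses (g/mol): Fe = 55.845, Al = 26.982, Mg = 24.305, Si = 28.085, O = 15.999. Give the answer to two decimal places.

6.79 mass %

Molar mass of (Mg_0.83Fe_0.17)_3Al_2Si_3O_12: 2.49×24.305 + 0.51×55.845 + 2×26.982 + 3×28.085 + 12×15.999 = 419.207 g/mol.
Mass of Fe per formula unit: 0.51 × 55.845 = 28.481 g.
Weight fraction Fe = 28.481 / 419.207 = 0.0679.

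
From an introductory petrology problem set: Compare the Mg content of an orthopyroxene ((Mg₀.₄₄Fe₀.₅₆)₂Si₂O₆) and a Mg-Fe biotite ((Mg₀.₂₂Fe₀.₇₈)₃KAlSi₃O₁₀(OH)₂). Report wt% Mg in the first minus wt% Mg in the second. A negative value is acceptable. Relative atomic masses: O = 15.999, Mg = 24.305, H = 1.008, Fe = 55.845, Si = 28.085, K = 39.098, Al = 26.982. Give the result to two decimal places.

M((Mg₀.₄₄Fe₀.₅₆)₂Si₂O₆) = 236.099 g/mol, so wt% Mg = 21.388/236.099 × 100 = 9.06%.
M((Mg₀.₂₂Fe₀.₇₈)₃KAlSi₃O₁₀(OH)₂) = 491.058 g/mol, so wt% Mg = 16.041/491.058 × 100 = 3.27%.
9.06 − 3.27 = 5.79 pp.

5.79 percentage points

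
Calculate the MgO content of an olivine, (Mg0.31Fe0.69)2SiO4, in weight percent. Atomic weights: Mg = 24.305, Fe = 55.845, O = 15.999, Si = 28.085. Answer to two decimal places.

M((Mg0.31Fe0.69)2SiO4) = 184.216 g/mol; M(MgO) = 40.304 g/mol.
Moles MgO per formula unit = 0.62 Mg ÷ 1 = 0.6200.
MgO fraction = (0.6200 × 40.304) / 184.216 = 24.988/184.216 = 0.1356.

13.56 wt%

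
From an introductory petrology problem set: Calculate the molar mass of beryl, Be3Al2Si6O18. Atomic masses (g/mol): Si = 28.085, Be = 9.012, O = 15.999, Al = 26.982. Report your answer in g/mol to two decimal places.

The formula mass is the sum 3(9.012) + 2(26.982) + 6(28.085) + 18(15.999).

537.49 g/mol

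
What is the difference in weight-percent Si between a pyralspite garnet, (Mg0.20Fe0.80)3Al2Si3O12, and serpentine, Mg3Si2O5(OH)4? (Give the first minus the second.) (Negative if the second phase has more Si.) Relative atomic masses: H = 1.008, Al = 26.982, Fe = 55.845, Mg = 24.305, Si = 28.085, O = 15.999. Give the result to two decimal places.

M((Mg0.20Fe0.80)3Al2Si3O12) = 478.818 g/mol, so wt% Si = 84.255/478.818 × 100 = 17.60%.
M(Mg3Si2O5(OH)4) = 277.108 g/mol, so wt% Si = 56.170/277.108 × 100 = 20.27%.
17.60 − 20.27 = -2.67 pp.

-2.67 percentage points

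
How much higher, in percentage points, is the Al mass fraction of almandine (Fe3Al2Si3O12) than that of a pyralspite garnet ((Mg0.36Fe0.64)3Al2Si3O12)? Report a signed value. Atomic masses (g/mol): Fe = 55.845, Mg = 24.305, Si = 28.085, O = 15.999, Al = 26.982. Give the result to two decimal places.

-0.80 percentage points

First mineral: 53.964 g Al in 497.742 g formula = 10.84 wt% Al.
Second mineral: 53.964 g Al in 463.679 g formula = 11.64 wt% Al.
10.84% − 11.64% gives a difference of -0.80 percentage points.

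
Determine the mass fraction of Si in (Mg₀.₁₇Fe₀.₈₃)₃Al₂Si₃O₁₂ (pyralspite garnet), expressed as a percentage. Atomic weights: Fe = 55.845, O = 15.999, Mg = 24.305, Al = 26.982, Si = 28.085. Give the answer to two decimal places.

Formula mass = 0.51·24.305 + 2.49·55.845 + 2·26.982 + 3·28.085 + 12·15.999 = 481.657 g/mol, of which 84.255 g is Si.
So Si makes up 84.255/481.657 = 0.1749 of the mass, i.e. 17.49%.

17.49 weight percent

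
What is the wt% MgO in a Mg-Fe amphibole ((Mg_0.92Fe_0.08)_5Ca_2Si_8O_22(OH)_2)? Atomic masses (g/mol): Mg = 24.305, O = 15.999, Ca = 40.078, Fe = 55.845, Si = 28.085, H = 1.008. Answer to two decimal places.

Molar mass of (Mg_0.92Fe_0.08)_5Ca_2Si_8O_22(OH)_2 = 4.60·24.305 + 0.40·55.845 + 2·40.078 + 8·28.085 + 24·15.999 + 2·1.008 = 824.969 g/mol.
Each formula unit contains 4.60 Mg, equivalent to 4.60/1 = 4.6000 mol MgO.
M(MgO) = 1×24.305 + 1×15.999 = 40.304 g/mol.
Mass of MgO per formula unit = 4.6000 × 40.304 = 185.398 g.
MgO wt% = 185.398 / 824.969 × 100 = 22.47%.

22.47 wt%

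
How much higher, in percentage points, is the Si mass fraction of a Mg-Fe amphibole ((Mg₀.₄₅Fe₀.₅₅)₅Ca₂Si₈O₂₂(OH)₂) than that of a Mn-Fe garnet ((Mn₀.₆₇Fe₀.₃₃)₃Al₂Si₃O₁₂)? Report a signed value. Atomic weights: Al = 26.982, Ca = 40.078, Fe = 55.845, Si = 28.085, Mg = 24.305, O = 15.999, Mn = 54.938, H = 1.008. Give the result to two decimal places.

8.00 percentage points

M((Mg₀.₄₅Fe₀.₅₅)₅Ca₂Si₈O₂₂(OH)₂) = 899.088 g/mol, so wt% Si = 224.680/899.088 × 100 = 24.99%.
M((Mn₀.₆₇Fe₀.₃₃)₃Al₂Si₃O₁₂) = 495.919 g/mol, so wt% Si = 84.255/495.919 × 100 = 16.99%.
24.99 − 16.99 = 8.00 pp.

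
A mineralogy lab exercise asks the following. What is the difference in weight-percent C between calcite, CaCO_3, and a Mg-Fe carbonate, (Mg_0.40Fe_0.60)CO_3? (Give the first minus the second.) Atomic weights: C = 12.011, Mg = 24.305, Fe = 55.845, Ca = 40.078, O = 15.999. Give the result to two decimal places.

0.37 percentage points

C in CaCO_3: molar mass 100.086 g/mol; 1×12.011 = 12.011 g → 12.00 wt%.
C in (Mg_0.40Fe_0.60)CO_3: molar mass 103.237 g/mol; 1×12.011 = 12.011 g → 11.63 wt%.
Difference = 12.00 − 11.63 = 0.37 percentage points.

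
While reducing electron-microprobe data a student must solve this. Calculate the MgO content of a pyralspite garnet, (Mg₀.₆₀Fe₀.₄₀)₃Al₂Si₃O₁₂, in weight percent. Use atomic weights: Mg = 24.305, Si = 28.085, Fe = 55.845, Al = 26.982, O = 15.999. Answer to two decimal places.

16.45 wt%

M((Mg₀.₆₀Fe₀.₄₀)₃Al₂Si₃O₁₂) = 440.970 g/mol; M(MgO) = 40.304 g/mol.
Moles MgO per formula unit = 1.80 Mg ÷ 1 = 1.8000.
MgO fraction = (1.8000 × 40.304) / 440.970 = 72.547/440.970 = 0.1645.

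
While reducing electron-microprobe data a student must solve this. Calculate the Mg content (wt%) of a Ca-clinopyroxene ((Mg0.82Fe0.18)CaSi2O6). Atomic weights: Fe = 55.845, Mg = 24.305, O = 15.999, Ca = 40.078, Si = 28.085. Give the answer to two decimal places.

Molar mass of (Mg0.82Fe0.18)CaSi2O6: 0.82×24.305 + 0.18×55.845 + 1×40.078 + 2×28.085 + 6×15.999 = 222.224 g/mol.
Mass of Mg per formula unit: 0.82 × 24.305 = 19.930 g.
Weight fraction Mg = 19.930 / 222.224 = 0.0897.

8.97 wt%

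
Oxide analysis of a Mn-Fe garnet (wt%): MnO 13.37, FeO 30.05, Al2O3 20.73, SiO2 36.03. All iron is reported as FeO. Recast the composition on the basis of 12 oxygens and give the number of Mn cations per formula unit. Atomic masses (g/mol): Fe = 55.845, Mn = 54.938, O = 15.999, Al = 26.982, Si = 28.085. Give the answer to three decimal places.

13.37 wt% MnO ÷ 70.937 g/mol = 0.18848 mol, giving 0.18848 Mn and 0.18848 O.
30.05 wt% FeO ÷ 71.844 g/mol = 0.41827 mol, giving 0.41827 Fe and 0.41827 O.
20.73 wt% Al2O3 ÷ 101.961 g/mol = 0.20331 mol, giving 0.40662 Al and 0.60993 O.
36.03 wt% SiO2 ÷ 60.083 g/mol = 0.59967 mol, giving 0.59967 Si and 1.19934 O.
Oxygen sums to 2.41602; scaling by 12/2.41602 = 4.96685 puts the formula on 12 O.
Mn: 0.18848 × 4.96685 = 0.936 atoms per formula unit.

0.936 Mn apfu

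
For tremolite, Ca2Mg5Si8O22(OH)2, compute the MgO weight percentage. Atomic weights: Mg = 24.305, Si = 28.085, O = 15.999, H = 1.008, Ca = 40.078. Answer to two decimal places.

24.81 wt%

Formula mass = 812.353 g/mol.
5 Mg → 5.0000 mol MgO per formula unit; M(MgO) = 40.304, so MgO mass = 201.520 g.
201.520/812.353 × 100 = 24.81 wt%.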